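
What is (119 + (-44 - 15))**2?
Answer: 3600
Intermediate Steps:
(119 + (-44 - 15))**2 = (119 - 59)**2 = 60**2 = 3600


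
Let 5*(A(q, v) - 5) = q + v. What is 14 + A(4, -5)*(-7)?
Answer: -98/5 ≈ -19.600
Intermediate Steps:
A(q, v) = 5 + q/5 + v/5 (A(q, v) = 5 + (q + v)/5 = 5 + (q/5 + v/5) = 5 + q/5 + v/5)
14 + A(4, -5)*(-7) = 14 + (5 + (1/5)*4 + (1/5)*(-5))*(-7) = 14 + (5 + 4/5 - 1)*(-7) = 14 + (24/5)*(-7) = 14 - 168/5 = -98/5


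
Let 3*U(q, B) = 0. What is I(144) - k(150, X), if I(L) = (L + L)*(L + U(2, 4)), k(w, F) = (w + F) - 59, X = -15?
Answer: 41396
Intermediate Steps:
U(q, B) = 0 (U(q, B) = (⅓)*0 = 0)
k(w, F) = -59 + F + w (k(w, F) = (F + w) - 59 = -59 + F + w)
I(L) = 2*L² (I(L) = (L + L)*(L + 0) = (2*L)*L = 2*L²)
I(144) - k(150, X) = 2*144² - (-59 - 15 + 150) = 2*20736 - 1*76 = 41472 - 76 = 41396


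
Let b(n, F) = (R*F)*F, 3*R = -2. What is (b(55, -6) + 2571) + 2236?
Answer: 4783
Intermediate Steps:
R = -⅔ (R = (⅓)*(-2) = -⅔ ≈ -0.66667)
b(n, F) = -2*F²/3 (b(n, F) = (-2*F/3)*F = -2*F²/3)
(b(55, -6) + 2571) + 2236 = (-⅔*(-6)² + 2571) + 2236 = (-⅔*36 + 2571) + 2236 = (-24 + 2571) + 2236 = 2547 + 2236 = 4783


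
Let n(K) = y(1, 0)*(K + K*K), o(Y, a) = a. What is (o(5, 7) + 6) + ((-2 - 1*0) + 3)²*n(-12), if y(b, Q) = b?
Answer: 145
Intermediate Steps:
n(K) = K + K² (n(K) = 1*(K + K*K) = 1*(K + K²) = K + K²)
(o(5, 7) + 6) + ((-2 - 1*0) + 3)²*n(-12) = (7 + 6) + ((-2 - 1*0) + 3)²*(-12*(1 - 12)) = 13 + ((-2 + 0) + 3)²*(-12*(-11)) = 13 + (-2 + 3)²*132 = 13 + 1²*132 = 13 + 1*132 = 13 + 132 = 145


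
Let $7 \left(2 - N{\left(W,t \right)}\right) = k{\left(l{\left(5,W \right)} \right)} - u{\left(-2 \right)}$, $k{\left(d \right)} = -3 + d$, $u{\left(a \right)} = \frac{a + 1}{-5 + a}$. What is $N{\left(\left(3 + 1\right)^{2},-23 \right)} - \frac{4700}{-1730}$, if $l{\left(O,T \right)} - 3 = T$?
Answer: $\frac{20781}{8477} \approx 2.4515$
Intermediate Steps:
$l{\left(O,T \right)} = 3 + T$
$u{\left(a \right)} = \frac{1 + a}{-5 + a}$
$N{\left(W,t \right)} = \frac{99}{49} - \frac{W}{7}$ ($N{\left(W,t \right)} = 2 - \frac{\left(-3 + \left(3 + W\right)\right) - \frac{1 - 2}{-5 - 2}}{7} = 2 - \frac{W - \frac{1}{-7} \left(-1\right)}{7} = 2 - \frac{W - \left(- \frac{1}{7}\right) \left(-1\right)}{7} = 2 - \frac{W - \frac{1}{7}}{7} = 2 - \frac{- \frac{1}{7} + W}{7} = 2 - \left(- \frac{1}{49} + \frac{W}{7}\right) = \frac{99}{49} - \frac{W}{7}$)
$N{\left(\left(3 + 1\right)^{2},-23 \right)} - \frac{4700}{-1730} = \left(\frac{99}{49} - \frac{\left(3 + 1\right)^{2}}{7}\right) - \frac{4700}{-1730} = \left(\frac{99}{49} - \frac{4^{2}}{7}\right) - - \frac{470}{173} = \left(\frac{99}{49} - \frac{16}{7}\right) + \frac{470}{173} = - \frac{13}{49} + \frac{470}{173} = \frac{20781}{8477}$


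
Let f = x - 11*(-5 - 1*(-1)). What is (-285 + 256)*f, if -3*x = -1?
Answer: -3857/3 ≈ -1285.7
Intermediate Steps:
x = ⅓ (x = -⅓*(-1) = ⅓ ≈ 0.33333)
f = 133/3 (f = ⅓ - 11*(-5 - 1*(-1)) = ⅓ - 11*(-5 + 1) = ⅓ - 11*(-4) = ⅓ + 44 = 133/3 ≈ 44.333)
(-285 + 256)*f = (-285 + 256)*(133/3) = -29*133/3 = -3857/3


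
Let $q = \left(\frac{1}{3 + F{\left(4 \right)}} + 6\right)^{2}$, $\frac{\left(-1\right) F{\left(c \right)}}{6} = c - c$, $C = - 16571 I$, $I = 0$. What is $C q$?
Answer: $0$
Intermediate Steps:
$C = 0$ ($C = \left(-16571\right) 0 = 0$)
$F{\left(c \right)} = 0$ ($F{\left(c \right)} = - 6 \left(c - c\right) = \left(-6\right) 0 = 0$)
$q = \frac{361}{9}$ ($q = \left(\frac{1}{3 + 0} + 6\right)^{2} = \left(\frac{1}{3} + 6\right)^{2} = \left(\frac{19}{3}\right)^{2} = \frac{361}{9} \approx 40.111$)
$C q = 0 \cdot \frac{361}{9} = 0$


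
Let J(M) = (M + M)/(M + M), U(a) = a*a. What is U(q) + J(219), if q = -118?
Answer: 13925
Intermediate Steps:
U(a) = a**2
J(M) = 1 (J(M) = (2*M)/((2*M)) = (2*M)*(1/(2*M)) = 1)
U(q) + J(219) = (-118)**2 + 1 = 13924 + 1 = 13925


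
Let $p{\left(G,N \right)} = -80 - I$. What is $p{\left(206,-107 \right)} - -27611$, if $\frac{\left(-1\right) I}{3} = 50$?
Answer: $27681$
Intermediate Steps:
$I = -150$ ($I = \left(-3\right) 50 = -150$)
$p{\left(G,N \right)} = 70$ ($p{\left(G,N \right)} = -80 - -150 = -80 + 150 = 70$)
$p{\left(206,-107 \right)} - -27611 = 70 - -27611 = 70 + 27611 = 27681$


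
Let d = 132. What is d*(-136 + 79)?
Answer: -7524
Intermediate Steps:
d*(-136 + 79) = 132*(-136 + 79) = 132*(-57) = -7524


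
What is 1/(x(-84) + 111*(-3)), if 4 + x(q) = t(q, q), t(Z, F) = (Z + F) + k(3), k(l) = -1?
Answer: -1/506 ≈ -0.0019763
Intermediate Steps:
t(Z, F) = -1 + F + Z (t(Z, F) = (Z + F) - 1 = (F + Z) - 1 = -1 + F + Z)
x(q) = -5 + 2*q (x(q) = -4 + (-1 + q + q) = -4 + (-1 + 2*q) = -5 + 2*q)
1/(x(-84) + 111*(-3)) = 1/((-5 + 2*(-84)) + 111*(-3)) = 1/((-5 - 168) - 333) = 1/(-173 - 333) = 1/(-506) = -1/506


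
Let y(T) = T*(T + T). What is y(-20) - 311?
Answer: 489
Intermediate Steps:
y(T) = 2*T² (y(T) = T*(2*T) = 2*T²)
y(-20) - 311 = 2*(-20)² - 311 = 2*400 - 311 = 800 - 311 = 489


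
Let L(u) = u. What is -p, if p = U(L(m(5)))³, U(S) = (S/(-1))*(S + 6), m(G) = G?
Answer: 166375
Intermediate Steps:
U(S) = -S*(6 + S) (U(S) = (S*(-1))*(6 + S) = (-S)*(6 + S) = -S*(6 + S))
p = -166375 (p = (-1*5*(6 + 5))³ = (-1*5*11)³ = (-55)³ = -166375)
-p = -1*(-166375) = 166375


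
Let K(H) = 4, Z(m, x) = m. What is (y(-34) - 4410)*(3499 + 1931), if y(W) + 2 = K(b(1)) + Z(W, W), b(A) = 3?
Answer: -24120060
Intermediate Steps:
y(W) = 2 + W (y(W) = -2 + (4 + W) = 2 + W)
(y(-34) - 4410)*(3499 + 1931) = ((2 - 34) - 4410)*(3499 + 1931) = (-32 - 4410)*5430 = -4442*5430 = -24120060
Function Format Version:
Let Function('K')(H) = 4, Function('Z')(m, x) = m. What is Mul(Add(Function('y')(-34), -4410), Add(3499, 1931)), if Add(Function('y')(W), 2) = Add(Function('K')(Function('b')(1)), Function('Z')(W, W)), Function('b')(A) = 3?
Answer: -24120060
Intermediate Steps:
Function('y')(W) = Add(2, W) (Function('y')(W) = Add(-2, Add(4, W)) = Add(2, W))
Mul(Add(Function('y')(-34), -4410), Add(3499, 1931)) = Mul(Add(Add(2, -34), -4410), Add(3499, 1931)) = Mul(Add(-32, -4410), 5430) = Mul(-4442, 5430) = -24120060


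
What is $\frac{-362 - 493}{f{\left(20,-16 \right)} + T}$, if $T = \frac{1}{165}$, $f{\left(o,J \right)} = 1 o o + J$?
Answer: $- \frac{141075}{63361} \approx -2.2265$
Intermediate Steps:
$f{\left(o,J \right)} = J + o^{2}$ ($f{\left(o,J \right)} = o o + J = o^{2} + J = J + o^{2}$)
$T = \frac{1}{165} \approx 0.0060606$
$\frac{-362 - 493}{f{\left(20,-16 \right)} + T} = \frac{-362 - 493}{\left(-16 + 20^{2}\right) + \frac{1}{165}} = - \frac{855}{\left(-16 + 400\right) + \frac{1}{165}} = - \frac{855}{384 + \frac{1}{165}} = - \frac{855}{\frac{63361}{165}} = \left(-855\right) \frac{165}{63361} = - \frac{141075}{63361}$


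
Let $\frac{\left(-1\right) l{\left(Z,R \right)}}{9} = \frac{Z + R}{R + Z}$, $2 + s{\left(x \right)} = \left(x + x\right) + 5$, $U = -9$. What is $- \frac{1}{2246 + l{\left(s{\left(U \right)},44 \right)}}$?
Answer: $- \frac{1}{2237} \approx -0.00044703$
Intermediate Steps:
$s{\left(x \right)} = 3 + 2 x$ ($s{\left(x \right)} = -2 + \left(\left(x + x\right) + 5\right) = -2 + \left(2 x + 5\right) = -2 + \left(5 + 2 x\right) = 3 + 2 x$)
$l{\left(Z,R \right)} = -9$ ($l{\left(Z,R \right)} = - 9 \frac{Z + R}{R + Z} = - 9 \frac{R + Z}{R + Z} = \left(-9\right) 1 = -9$)
$- \frac{1}{2246 + l{\left(s{\left(U \right)},44 \right)}} = - \frac{1}{2246 - 9} = - \frac{1}{2237}$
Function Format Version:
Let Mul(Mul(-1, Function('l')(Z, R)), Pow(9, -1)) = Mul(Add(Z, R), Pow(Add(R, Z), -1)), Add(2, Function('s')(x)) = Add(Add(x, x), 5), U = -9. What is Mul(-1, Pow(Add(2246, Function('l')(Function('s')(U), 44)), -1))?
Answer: Rational(-1, 2237) ≈ -0.00044703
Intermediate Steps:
Function('s')(x) = Add(3, Mul(2, x)) (Function('s')(x) = Add(-2, Add(Add(x, x), 5)) = Add(-2, Add(Mul(2, x), 5)) = Add(-2, Add(5, Mul(2, x))) = Add(3, Mul(2, x)))
Function('l')(Z, R) = -9 (Function('l')(Z, R) = Mul(-9, Mul(Add(Z, R), Pow(Add(R, Z), -1))) = Mul(-9, Mul(Add(R, Z), Pow(Add(R, Z), -1))) = Mul(-9, 1) = -9)
Mul(-1, Pow(Add(2246, Function('l')(Function('s')(U), 44)), -1)) = Mul(-1, Pow(Add(2246, -9), -1)) = Mul(-1, Pow(2237, -1)) = Mul(-1, Rational(1, 2237)) = Rational(-1, 2237)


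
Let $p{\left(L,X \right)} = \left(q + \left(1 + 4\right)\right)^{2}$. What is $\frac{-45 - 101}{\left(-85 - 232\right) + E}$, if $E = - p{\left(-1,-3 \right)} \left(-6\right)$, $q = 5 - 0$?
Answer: $- \frac{146}{283} \approx -0.5159$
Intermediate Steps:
$q = 5$ ($q = 5 + 0 = 5$)
$p{\left(L,X \right)} = 100$ ($p{\left(L,X \right)} = \left(5 + \left(1 + 4\right)\right)^{2} = \left(5 + 5\right)^{2} = 10^{2} = 100$)
$E = 600$ ($E = \left(-1\right) 100 \left(-6\right) = \left(-100\right) \left(-6\right) = 600$)
$\frac{-45 - 101}{\left(-85 - 232\right) + E} = \frac{-45 - 101}{\left(-85 - 232\right) + 600} = - \frac{146}{-317 + 600} = - \frac{146}{283}$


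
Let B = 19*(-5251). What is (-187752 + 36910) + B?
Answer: -250611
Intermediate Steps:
B = -99769
(-187752 + 36910) + B = (-187752 + 36910) - 99769 = -150842 - 99769 = -250611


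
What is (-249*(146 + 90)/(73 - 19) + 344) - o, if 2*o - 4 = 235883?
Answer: -2136379/18 ≈ -1.1869e+5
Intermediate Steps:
o = 235887/2 (o = 2 + (1/2)*235883 = 2 + 235883/2 = 235887/2 ≈ 1.1794e+5)
(-249*(146 + 90)/(73 - 19) + 344) - o = (-249*(146 + 90)/(73 - 19) + 344) - 1*235887/2 = (-58764/54 + 344) - 235887/2 = (-249*118/27 + 344) - 235887/2 = (-9794/9 + 344) - 235887/2 = -6698/9 - 235887/2 = -2136379/18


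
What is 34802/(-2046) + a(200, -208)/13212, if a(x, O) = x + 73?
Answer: -25513637/1501764 ≈ -16.989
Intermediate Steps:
a(x, O) = 73 + x
34802/(-2046) + a(200, -208)/13212 = 34802/(-2046) + (73 + 200)/13212 = 34802*(-1/2046) + 273*(1/13212) = -17401/1023 + 91/4404 = -25513637/1501764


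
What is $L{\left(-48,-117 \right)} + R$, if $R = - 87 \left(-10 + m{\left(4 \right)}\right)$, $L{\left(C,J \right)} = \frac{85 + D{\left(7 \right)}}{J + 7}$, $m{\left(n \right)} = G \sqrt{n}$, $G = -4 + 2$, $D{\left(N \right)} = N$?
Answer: $\frac{66944}{55} \approx 1217.2$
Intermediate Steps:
$G = -2$
$m{\left(n \right)} = - 2 \sqrt{n}$
$L{\left(C,J \right)} = \frac{92}{7 + J}$ ($L{\left(C,J \right)} = \frac{85 + 7}{J + 7} = \frac{92}{7 + J}$)
$R = 1218$ ($R = - 87 \left(-10 - 2 \sqrt{4}\right) = - 87 \left(-10 - 4\right) = \left(-87\right) \left(-14\right) = 1218$)
$L{\left(-48,-117 \right)} + R = \frac{92}{7 - 117} + 1218 = \frac{92}{-110} + 1218 = 92 \left(- \frac{1}{110}\right) + 1218 = - \frac{46}{55} + 1218 = \frac{66944}{55}$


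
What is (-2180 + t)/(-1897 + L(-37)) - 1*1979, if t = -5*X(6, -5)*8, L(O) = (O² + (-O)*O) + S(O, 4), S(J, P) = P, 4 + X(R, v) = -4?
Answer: -1248129/631 ≈ -1978.0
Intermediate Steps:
X(R, v) = -8 (X(R, v) = -4 - 4 = -8)
L(O) = 4 (L(O) = (O² + (-O)*O) + 4 = (O² - O²) + 4 = 0 + 4 = 4)
t = 320 (t = -5*(-8)*8 = 40*8 = 320)
(-2180 + t)/(-1897 + L(-37)) - 1*1979 = (-2180 + 320)/(-1897 + 4) - 1*1979 = -1860/(-1893) - 1979 = -1860*(-1/1893) - 1979 = 620/631 - 1979 = -1248129/631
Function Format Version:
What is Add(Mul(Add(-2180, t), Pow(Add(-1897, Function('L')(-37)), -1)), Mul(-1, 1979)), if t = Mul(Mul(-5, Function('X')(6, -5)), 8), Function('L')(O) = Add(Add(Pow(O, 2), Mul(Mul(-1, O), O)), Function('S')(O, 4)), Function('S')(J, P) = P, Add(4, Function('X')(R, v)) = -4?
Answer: Rational(-1248129, 631) ≈ -1978.0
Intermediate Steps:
Function('X')(R, v) = -8 (Function('X')(R, v) = Add(-4, -4) = -8)
Function('L')(O) = 4 (Function('L')(O) = Add(Add(Pow(O, 2), Mul(Mul(-1, O), O)), 4) = Add(Add(Pow(O, 2), Mul(-1, Pow(O, 2))), 4) = Add(0, 4) = 4)
t = 320 (t = Mul(Mul(-5, -8), 8) = Mul(40, 8) = 320)
Add(Mul(Add(-2180, t), Pow(Add(-1897, Function('L')(-37)), -1)), Mul(-1, 1979)) = Add(Mul(Add(-2180, 320), Pow(Add(-1897, 4), -1)), Mul(-1, 1979)) = Add(Mul(-1860, Pow(-1893, -1)), -1979) = Add(Mul(-1860, Rational(-1, 1893)), -1979) = Add(Rational(620, 631), -1979) = Rational(-1248129, 631)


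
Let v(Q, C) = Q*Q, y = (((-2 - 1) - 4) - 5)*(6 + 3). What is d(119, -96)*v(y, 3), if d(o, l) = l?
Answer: -1119744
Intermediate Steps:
y = -108 (y = ((-3 - 4) - 5)*9 = (-7 - 5)*9 = -12*9 = -108)
v(Q, C) = Q²
d(119, -96)*v(y, 3) = -96*(-108)² = -96*11664 = -1119744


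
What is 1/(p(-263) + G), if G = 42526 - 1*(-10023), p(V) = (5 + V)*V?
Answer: 1/120403 ≈ 8.3054e-6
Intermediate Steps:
p(V) = V*(5 + V)
G = 52549 (G = 42526 + 10023 = 52549)
1/(p(-263) + G) = 1/(-263*(5 - 263) + 52549) = 1/(-263*(-258) + 52549) = 1/(67854 + 52549) = 1/120403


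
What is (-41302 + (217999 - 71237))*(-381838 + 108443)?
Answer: -28832236700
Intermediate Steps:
(-41302 + (217999 - 71237))*(-381838 + 108443) = (-41302 + 146762)*(-273395) = 105460*(-273395) = -28832236700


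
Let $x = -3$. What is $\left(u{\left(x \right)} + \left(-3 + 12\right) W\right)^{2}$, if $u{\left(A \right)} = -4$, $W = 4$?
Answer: $1024$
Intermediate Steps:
$\left(u{\left(x \right)} + \left(-3 + 12\right) W\right)^{2} = \left(-4 + \left(-3 + 12\right) 4\right)^{2} = \left(-4 + 9 \cdot 4\right)^{2} = \left(-4 + 36\right)^{2} = 32^{2} = 1024$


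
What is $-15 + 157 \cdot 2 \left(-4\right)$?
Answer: $-1271$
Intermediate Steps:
$-15 + 157 \cdot 2 \left(-4\right) = -15 + 157 \left(-8\right) = -15 - 1256 = -1271$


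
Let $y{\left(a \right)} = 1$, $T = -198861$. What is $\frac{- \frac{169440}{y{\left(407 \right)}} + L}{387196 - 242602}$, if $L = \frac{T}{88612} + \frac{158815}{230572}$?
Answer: $- \frac{108185499998371}{92320766005563} \approx -1.1718$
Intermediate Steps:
$L = - \frac{1986178982}{1276965379}$ ($L = - \frac{198861}{88612} + \frac{158815}{230572} = - \frac{1986178982}{1276965379} \approx -1.5554$)
$\frac{- \frac{169440}{y{\left(407 \right)}} + L}{387196 - 242602} = \frac{- \frac{169440}{1} - \frac{1986178982}{1276965379}}{387196 - 242602} = \frac{\left(-169440\right) 1 - \frac{1986178982}{1276965379}}{144594} = \left(-169440 - \frac{1986178982}{1276965379}\right) \frac{1}{144594} = \left(- \frac{216370999996742}{1276965379}\right) \frac{1}{144594} = - \frac{108185499998371}{92320766005563}$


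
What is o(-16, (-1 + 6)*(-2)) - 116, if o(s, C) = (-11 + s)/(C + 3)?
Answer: -785/7 ≈ -112.14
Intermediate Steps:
o(s, C) = (-11 + s)/(3 + C)
o(-16, (-1 + 6)*(-2)) - 116 = (-11 - 16)/(3 + (-1 + 6)*(-2)) - 116 = -27/(3 + 5*(-2)) - 116 = -27/(3 - 10) - 116 = -27/(-7) - 116 = -⅐*(-27) - 116 = 27/7 - 116 = -785/7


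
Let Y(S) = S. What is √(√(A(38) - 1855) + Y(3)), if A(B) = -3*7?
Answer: √(3 + 2*I*√469) ≈ 4.8175 + 4.4954*I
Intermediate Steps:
A(B) = -21
√(√(A(38) - 1855) + Y(3)) = √(√(-21 - 1855) + 3) = √(√(-1876) + 3) = √(2*I*√469 + 3) = √(3 + 2*I*√469)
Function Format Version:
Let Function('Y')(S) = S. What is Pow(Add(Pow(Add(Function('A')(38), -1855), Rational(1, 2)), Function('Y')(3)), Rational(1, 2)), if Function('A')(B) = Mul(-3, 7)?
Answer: Pow(Add(3, Mul(2, I, Pow(469, Rational(1, 2)))), Rational(1, 2)) ≈ Add(4.8175, Mul(4.4954, I))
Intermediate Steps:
Function('A')(B) = -21
Pow(Add(Pow(Add(Function('A')(38), -1855), Rational(1, 2)), Function('Y')(3)), Rational(1, 2)) = Pow(Add(Pow(Add(-21, -1855), Rational(1, 2)), 3), Rational(1, 2)) = Pow(Add(Pow(-1876, Rational(1, 2)), 3), Rational(1, 2)) = Pow(Add(Mul(2, I, Pow(469, Rational(1, 2))), 3), Rational(1, 2)) = Pow(Add(3, Mul(2, I, Pow(469, Rational(1, 2)))), Rational(1, 2))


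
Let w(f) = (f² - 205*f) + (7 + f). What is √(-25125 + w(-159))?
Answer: √32599 ≈ 180.55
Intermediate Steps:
w(f) = 7 + f² - 204*f
√(-25125 + w(-159)) = √(-25125 + (7 + (-159)² - 204*(-159))) = √(-25125 + (7 + 25281 + 32436)) = √(-25125 + 57724) = √32599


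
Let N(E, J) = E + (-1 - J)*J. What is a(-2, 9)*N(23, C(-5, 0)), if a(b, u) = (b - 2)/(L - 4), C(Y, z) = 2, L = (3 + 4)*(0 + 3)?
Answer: -4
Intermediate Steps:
L = 21 (L = 7*3 = 21)
a(b, u) = -2/17 + b/17 (a(b, u) = (b - 2)/(21 - 4) = (-2 + b)/17 = (-2 + b)*(1/17) = -2/17 + b/17)
N(E, J) = E + J*(-1 - J)
a(-2, 9)*N(23, C(-5, 0)) = (-2/17 + (1/17)*(-2))*(23 - 1*2 - 1*2²) = (-2/17 - 2/17)*(23 - 2 - 1*4) = -4*(23 - 2 - 4)/17 = -4/17*17 = -4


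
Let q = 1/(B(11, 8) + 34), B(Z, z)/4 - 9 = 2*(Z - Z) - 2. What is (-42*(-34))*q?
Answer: 714/31 ≈ 23.032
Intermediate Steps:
B(Z, z) = 28 (B(Z, z) = 36 + 4*(2*(Z - Z) - 2) = 36 + 4*(2*0 - 2) = 36 + 4*(0 - 2) = 36 + 4*(-2) = 36 - 8 = 28)
q = 1/62 (q = 1/(28 + 34) = 1/62 ≈ 0.016129)
(-42*(-34))*q = -42*(-34)*(1/62) = 1428*(1/62) = 714/31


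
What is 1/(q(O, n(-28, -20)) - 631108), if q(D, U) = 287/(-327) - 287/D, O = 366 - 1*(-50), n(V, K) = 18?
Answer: -136032/85851096697 ≈ -1.5845e-6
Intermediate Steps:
O = 416 (O = 366 + 50 = 416)
q(D, U) = -287/327 - 287/D (q(D, U) = 287*(-1/327) - 287/D = -287/327 - 287/D)
1/(q(O, n(-28, -20)) - 631108) = 1/((-287/327 - 287/416) - 631108) = 1/(-213241/136032 - 631108) = 1/(-85851096697/136032) = -136032/85851096697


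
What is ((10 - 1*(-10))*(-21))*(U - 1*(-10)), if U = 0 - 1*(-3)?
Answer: -5460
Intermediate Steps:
U = 3 (U = 0 + 3 = 3)
((10 - 1*(-10))*(-21))*(U - 1*(-10)) = ((10 - 1*(-10))*(-21))*(3 - 1*(-10)) = ((10 + 10)*(-21))*(3 + 10) = (20*(-21))*13 = -420*13 = -5460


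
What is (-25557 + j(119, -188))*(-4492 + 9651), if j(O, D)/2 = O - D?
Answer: -128680937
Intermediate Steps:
j(O, D) = -2*D + 2*O (j(O, D) = 2*(O - D) = -2*D + 2*O)
(-25557 + j(119, -188))*(-4492 + 9651) = (-25557 + (-2*(-188) + 2*119))*(-4492 + 9651) = (-25557 + (376 + 238))*5159 = (-25557 + 614)*5159 = -24943*5159 = -128680937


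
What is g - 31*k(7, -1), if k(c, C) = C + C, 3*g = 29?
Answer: 215/3 ≈ 71.667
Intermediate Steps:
g = 29/3 (g = (⅓)*29 = 29/3 ≈ 9.6667)
k(c, C) = 2*C
g - 31*k(7, -1) = 29/3 - 62*(-1) = 29/3 - 31*(-2) = 29/3 + 62 = 215/3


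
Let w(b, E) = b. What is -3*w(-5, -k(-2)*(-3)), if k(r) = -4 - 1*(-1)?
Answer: 15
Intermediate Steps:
k(r) = -3 (k(r) = -4 + 1 = -3)
-3*w(-5, -k(-2)*(-3)) = -3*(-5) = 15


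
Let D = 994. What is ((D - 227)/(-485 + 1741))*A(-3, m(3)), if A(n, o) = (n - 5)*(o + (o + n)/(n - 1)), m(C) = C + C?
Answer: -16107/628 ≈ -25.648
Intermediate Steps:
m(C) = 2*C
A(n, o) = (-5 + n)*(o + (n + o)/(-1 + n))
((D - 227)/(-485 + 1741))*A(-3, m(3)) = ((994 - 227)/(-485 + 1741))*(-3*(-5 - 3 - 10*3 - 6*3)/(-1 - 3)) = (767/1256)*(-3*(-5 - 3 - 5*6 - 3*6)/(-4)) = (767*(1/1256))*(-3*(-¼)*(-5 - 3 - 30 - 18)) = 767*(-3*(-¼)*(-56))/1256 = (767/1256)*(-42) = -16107/628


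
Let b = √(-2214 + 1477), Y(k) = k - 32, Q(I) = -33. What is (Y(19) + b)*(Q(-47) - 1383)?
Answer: 18408 - 1416*I*√737 ≈ 18408.0 - 38441.0*I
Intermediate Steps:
Y(k) = -32 + k
b = I*√737 (b = √(-737) = I*√737 ≈ 27.148*I)
(Y(19) + b)*(Q(-47) - 1383) = ((-32 + 19) + I*√737)*(-33 - 1383) = (-13 + I*√737)*(-1416) = 18408 - 1416*I*√737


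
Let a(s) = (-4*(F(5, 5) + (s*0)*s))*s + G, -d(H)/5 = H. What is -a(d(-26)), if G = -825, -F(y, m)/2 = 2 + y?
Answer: -6455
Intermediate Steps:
F(y, m) = -4 - 2*y (F(y, m) = -2*(2 + y) = -4 - 2*y)
d(H) = -5*H
a(s) = -825 + 56*s (a(s) = (-4*((-4 - 2*5) + (s*0)*s))*s - 825 = (-4*((-4 - 10) + 0*s))*s - 825 = (-4*(-14 + 0))*s - 825 = (-4*(-14))*s - 825 = 56*s - 825 = -825 + 56*s)
-a(d(-26)) = -(-825 + 56*(-5*(-26))) = -(-825 + 56*130) = -(-825 + 7280) = -1*6455 = -6455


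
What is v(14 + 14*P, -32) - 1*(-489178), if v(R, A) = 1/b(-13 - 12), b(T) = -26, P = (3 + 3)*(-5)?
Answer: 12718627/26 ≈ 4.8918e+5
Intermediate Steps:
P = -30 (P = 6*(-5) = -30)
v(R, A) = -1/26 (v(R, A) = 1/(-26) = -1/26)
v(14 + 14*P, -32) - 1*(-489178) = -1/26 - 1*(-489178) = -1/26 + 489178 = 12718627/26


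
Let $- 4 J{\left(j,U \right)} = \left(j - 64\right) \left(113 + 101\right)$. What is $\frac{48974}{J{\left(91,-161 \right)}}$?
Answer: $- \frac{97948}{2889} \approx -33.904$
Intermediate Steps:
$J{\left(j,U \right)} = 3424 - \frac{107 j}{2}$ ($J{\left(j,U \right)} = - \frac{\left(j - 64\right) \left(113 + 101\right)}{4} = - \frac{\left(-64 + j\right) 214}{4} = - \frac{-13696 + 214 j}{4} = 3424 - \frac{107 j}{2}$)
$\frac{48974}{J{\left(91,-161 \right)}} = \frac{48974}{3424 - \frac{9737}{2}} = \frac{48974}{- \frac{2889}{2}} = 48974 \left(- \frac{2}{2889}\right) = - \frac{97948}{2889}$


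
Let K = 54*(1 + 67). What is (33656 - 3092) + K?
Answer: 34236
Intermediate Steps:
K = 3672 (K = 54*68 = 3672)
(33656 - 3092) + K = (33656 - 3092) + 3672 = 30564 + 3672 = 34236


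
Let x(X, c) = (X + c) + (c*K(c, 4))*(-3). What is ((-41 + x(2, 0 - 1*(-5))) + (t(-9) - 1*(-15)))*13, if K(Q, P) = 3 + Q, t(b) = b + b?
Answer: -2041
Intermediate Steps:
t(b) = 2*b
x(X, c) = X + c - 3*c*(3 + c) (x(X, c) = (X + c) + (c*(3 + c))*(-3) = (X + c) - 3*c*(3 + c) = X + c - 3*c*(3 + c))
((-41 + x(2, 0 - 1*(-5))) + (t(-9) - 1*(-15)))*13 = ((-41 + (2 + (0 - 1*(-5)) - 3*(0 - 1*(-5))*(3 + (0 - 1*(-5))))) + (2*(-9) - 1*(-15)))*13 = ((-41 + (2 + (0 + 5) - 3*(0 + 5)*(3 + (0 + 5)))) + (-18 + 15))*13 = ((-41 + (2 + 5 - 3*5*(3 + 5))) - 3)*13 = ((-41 + (2 + 5 - 3*5*8)) - 3)*13 = ((-41 + (2 + 5 - 120)) - 3)*13 = ((-41 - 113) - 3)*13 = (-154 - 3)*13 = -157*13 = -2041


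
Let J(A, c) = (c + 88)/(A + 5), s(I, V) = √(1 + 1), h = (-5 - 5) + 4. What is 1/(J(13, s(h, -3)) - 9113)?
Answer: -1475514/13439145457 - 9*√2/13439145457 ≈ -0.00010979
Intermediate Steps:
h = -6 (h = -10 + 4 = -6)
s(I, V) = √2
J(A, c) = (88 + c)/(5 + A)
1/(J(13, s(h, -3)) - 9113) = 1/((88 + √2)/(5 + 13) - 9113) = 1/((88 + √2)/18 - 9113) = 1/((44/9 + √2/18) - 9113) = 1/(-81973/9 + √2/18)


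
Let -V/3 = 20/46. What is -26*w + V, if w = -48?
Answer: 28674/23 ≈ 1246.7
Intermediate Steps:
V = -30/23 (V = -60/46 = -3*10/23 = -30/23 ≈ -1.3043)
-26*w + V = -26*(-48) - 30/23 = 1248 - 30/23 = 28674/23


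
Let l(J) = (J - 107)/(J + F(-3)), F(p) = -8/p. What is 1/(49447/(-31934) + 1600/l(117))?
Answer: 95802/1834140619 ≈ 5.2233e-5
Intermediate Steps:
l(J) = (-107 + J)/(8/3 + J) (l(J) = (J - 107)/(J - 8/(-3)) = (-107 + J)/(J - 8*(-⅓)) = (-107 + J)/(J + 8/3) = (-107 + J)/(8/3 + J))
1/(49447/(-31934) + 1600/l(117)) = 1/(49447/(-31934) + 1600/((3*(-107 + 117)/(8 + 3*117)))) = 1/(49447*(-1/31934) + 1600/((3*10/(8 + 351)))) = 1/(-49447/31934 + 1600/((3*10/359))) = 1/(-49447/31934 + 1600/((3*(1/359)*10))) = 1/(-49447/31934 + 1600/(30/359)) = 1/(-49447/31934 + 1600*(359/30)) = 1/(-49447/31934 + 57440/3) = 1/(1834140619/95802) = 95802/1834140619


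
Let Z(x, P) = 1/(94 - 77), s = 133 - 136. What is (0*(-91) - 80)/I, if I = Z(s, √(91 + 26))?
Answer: -1360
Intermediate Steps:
s = -3
Z(x, P) = 1/17
I = 1/17 ≈ 0.058824
(0*(-91) - 80)/I = (0*(-91) - 80)/(1/17) = (0 - 80)*17 = -80*17 = -1360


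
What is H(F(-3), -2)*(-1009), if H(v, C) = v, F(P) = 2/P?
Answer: 2018/3 ≈ 672.67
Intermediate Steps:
H(F(-3), -2)*(-1009) = (2/(-3))*(-1009) = (2*(-1/3))*(-1009) = -2/3*(-1009) = 2018/3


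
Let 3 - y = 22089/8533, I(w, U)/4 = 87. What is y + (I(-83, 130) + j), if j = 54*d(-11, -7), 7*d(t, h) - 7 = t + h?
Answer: 2248908/8533 ≈ 263.55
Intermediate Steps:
d(t, h) = 1 + h/7 + t/7 (d(t, h) = 1 + (t + h)/7 = 1 + (h + t)/7 = 1 + (h/7 + t/7) = 1 + h/7 + t/7)
j = -594/7 (j = 54*(1 + (⅐)*(-7) + (⅐)*(-11)) = 54*(1 - 1 - 11/7) = 54*(-11/7) = -594/7 ≈ -84.857)
I(w, U) = 348 (I(w, U) = 4*87 = 348)
y = 3510/8533 (y = 3 - 22089/8533 = 3510/8533 ≈ 0.41134)
y + (I(-83, 130) + j) = 3510/8533 + (348 - 594/7) = 3510/8533 + 1842/7 = 2248908/8533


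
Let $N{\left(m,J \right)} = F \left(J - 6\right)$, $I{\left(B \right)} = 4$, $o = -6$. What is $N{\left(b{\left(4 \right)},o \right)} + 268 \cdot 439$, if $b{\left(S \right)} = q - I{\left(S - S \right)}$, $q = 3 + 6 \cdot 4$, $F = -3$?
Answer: $117688$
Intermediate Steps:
$q = 27$ ($q = 3 + 24 = 27$)
$b{\left(S \right)} = 23$ ($b{\left(S \right)} = 27 - 4 = 23$)
$N{\left(m,J \right)} = 18 - 3 J$ ($N{\left(m,J \right)} = - 3 \left(J - 6\right) = - 3 \left(-6 + J\right) = 18 - 3 J$)
$N{\left(b{\left(4 \right)},o \right)} + 268 \cdot 439 = \left(18 - -18\right) + 268 \cdot 439 = \left(18 + 18\right) + 117652 = 36 + 117652 = 117688$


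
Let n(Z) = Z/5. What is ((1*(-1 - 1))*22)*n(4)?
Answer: -176/5 ≈ -35.200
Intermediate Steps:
n(Z) = Z/5 (n(Z) = Z*(⅕) = Z/5)
((1*(-1 - 1))*22)*n(4) = ((1*(-1 - 1))*22)*((⅕)*4) = ((1*(-2))*22)*(⅘) = -2*22*(⅘) = -44*⅘ = -176/5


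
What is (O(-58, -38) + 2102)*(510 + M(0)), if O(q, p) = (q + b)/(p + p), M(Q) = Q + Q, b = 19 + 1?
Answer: 1072275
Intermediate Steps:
b = 20
M(Q) = 2*Q
O(q, p) = (20 + q)/(2*p) (O(q, p) = (q + 20)/(p + p) = (20 + q)/((2*p)) = (20 + q)*(1/(2*p)) = (20 + q)/(2*p))
(O(-58, -38) + 2102)*(510 + M(0)) = ((½)*(20 - 58)/(-38) + 2102)*(510 + 2*0) = ((½)*(-1/38)*(-38) + 2102)*(510 + 0) = (½ + 2102)*510 = (4205/2)*510 = 1072275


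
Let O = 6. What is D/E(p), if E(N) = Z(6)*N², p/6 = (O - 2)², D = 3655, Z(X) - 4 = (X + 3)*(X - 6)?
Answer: 3655/36864 ≈ 0.099148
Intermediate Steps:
Z(X) = 4 + (-6 + X)*(3 + X) (Z(X) = 4 + (X + 3)*(X - 6) = 4 + (3 + X)*(-6 + X) = 4 + (-6 + X)*(3 + X))
p = 96 (p = 6*(6 - 2)² = 6*4² = 6*16 = 96)
E(N) = 4*N² (E(N) = (-14 + 6² - 3*6)*N² = (-14 + 36 - 18)*N² = 4*N²)
D/E(p) = 3655/((4*96²)) = 3655/((4*9216)) = 3655/36864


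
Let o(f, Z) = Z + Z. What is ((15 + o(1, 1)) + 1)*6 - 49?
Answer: 59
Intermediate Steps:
o(f, Z) = 2*Z
((15 + o(1, 1)) + 1)*6 - 49 = ((15 + 2*1) + 1)*6 - 49 = ((15 + 2) + 1)*6 - 49 = (17 + 1)*6 - 49 = 18*6 - 49 = 108 - 49 = 59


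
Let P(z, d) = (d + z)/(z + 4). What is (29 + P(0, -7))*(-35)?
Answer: -3815/4 ≈ -953.75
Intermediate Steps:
P(z, d) = (d + z)/(4 + z)
(29 + P(0, -7))*(-35) = (29 + (-7 + 0)/(4 + 0))*(-35) = (29 - 7/4)*(-35) = (109/4)*(-35) = -3815/4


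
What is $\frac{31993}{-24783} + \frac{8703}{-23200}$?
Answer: $- \frac{957924049}{574965600} \approx -1.6661$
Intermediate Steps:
$\frac{31993}{-24783} + \frac{8703}{-23200} = 31993 \left(- \frac{1}{24783}\right) + 8703 \left(- \frac{1}{23200}\right) = - \frac{31993}{24783} - \frac{8703}{23200} = - \frac{957924049}{574965600}$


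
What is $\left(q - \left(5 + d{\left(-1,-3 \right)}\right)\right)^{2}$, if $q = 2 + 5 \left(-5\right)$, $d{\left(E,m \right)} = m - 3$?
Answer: $484$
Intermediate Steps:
$d{\left(E,m \right)} = -3 + m$ ($d{\left(E,m \right)} = m - 3 = -3 + m$)
$q = -23$ ($q = 2 - 25 = -23$)
$\left(q - \left(5 + d{\left(-1,-3 \right)}\right)\right)^{2} = \left(-23 - -1\right)^{2} = \left(-23 + \left(-5 + 6\right)\right)^{2} = \left(-23 + 1\right)^{2} = \left(-22\right)^{2} = 484$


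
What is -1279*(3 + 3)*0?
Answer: 0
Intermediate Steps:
-1279*(3 + 3)*0 = -7674*0 = -1279*0 = 0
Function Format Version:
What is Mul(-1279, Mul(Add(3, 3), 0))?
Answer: 0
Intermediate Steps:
Mul(-1279, Mul(Add(3, 3), 0)) = Mul(-1279, Mul(6, 0)) = Mul(-1279, 0) = 0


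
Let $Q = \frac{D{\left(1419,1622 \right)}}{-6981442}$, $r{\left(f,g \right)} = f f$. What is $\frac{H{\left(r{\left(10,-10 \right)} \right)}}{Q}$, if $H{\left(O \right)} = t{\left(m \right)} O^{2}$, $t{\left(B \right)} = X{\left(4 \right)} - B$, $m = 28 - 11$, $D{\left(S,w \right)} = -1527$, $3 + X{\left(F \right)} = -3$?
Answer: $- \frac{1605731660000}{1527} \approx -1.0516 \cdot 10^{9}$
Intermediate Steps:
$X{\left(F \right)} = -6$ ($X{\left(F \right)} = -3 - 3 = -6$)
$r{\left(f,g \right)} = f^{2}$
$m = 17$
$t{\left(B \right)} = -6 - B$
$H{\left(O \right)} = - 23 O^{2}$ ($H{\left(O \right)} = \left(-6 - 17\right) O^{2} = - 23 O^{2}$)
$Q = \frac{1527}{6981442}$ ($Q = - \frac{1527}{-6981442} = \left(-1527\right) \left(- \frac{1}{6981442}\right) = \frac{1527}{6981442} \approx 0.00021872$)
$\frac{H{\left(r{\left(10,-10 \right)} \right)}}{Q} = \frac{\left(-23\right) \left(10^{2}\right)^{2}}{\frac{1527}{6981442}} = - 23 \cdot 100^{2} \cdot \frac{6981442}{1527} = \left(-23\right) 10000 \cdot \frac{6981442}{1527} = \left(-230000\right) \frac{6981442}{1527} = - \frac{1605731660000}{1527}$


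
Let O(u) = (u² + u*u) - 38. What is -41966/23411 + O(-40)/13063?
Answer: -474176276/305817893 ≈ -1.5505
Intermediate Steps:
O(u) = -38 + 2*u² (O(u) = (u² + u²) - 38 = 2*u² - 38 = -38 + 2*u²)
-41966/23411 + O(-40)/13063 = -41966/23411 + (-38 + 2*(-40)²)/13063 = -41966*1/23411 + (-38 + 2*1600)*(1/13063) = -41966/23411 + (-38 + 3200)*(1/13063) = -41966/23411 + 3162*(1/13063) = -41966/23411 + 3162/13063 = -474176276/305817893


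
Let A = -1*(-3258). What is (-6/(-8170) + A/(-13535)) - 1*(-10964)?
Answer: 24247659983/2211619 ≈ 10964.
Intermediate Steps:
A = 3258
(-6/(-8170) + A/(-13535)) - 1*(-10964) = (-6/(-8170) + 3258/(-13535)) - 1*(-10964) = (-6*(-1/8170) + 3258*(-1/13535)) + 10964 = (3/4085 - 3258/13535) + 10964 = -530733/2211619 + 10964 = 24247659983/2211619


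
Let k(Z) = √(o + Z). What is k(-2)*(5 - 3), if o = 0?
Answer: 2*I*√2 ≈ 2.8284*I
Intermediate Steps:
k(Z) = √Z (k(Z) = √(0 + Z) = √Z)
k(-2)*(5 - 3) = √(-2)*(5 - 3) = (I*√2)*2 = 2*I*√2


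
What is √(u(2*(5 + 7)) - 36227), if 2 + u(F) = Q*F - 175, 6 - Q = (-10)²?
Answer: 2*I*√9665 ≈ 196.62*I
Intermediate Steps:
Q = -94 (Q = 6 - 1*(-10)² = 6 - 1*100 = 6 - 100 = -94)
u(F) = -177 - 94*F (u(F) = -2 + (-94*F - 175) = -2 + (-175 - 94*F) = -177 - 94*F)
√(u(2*(5 + 7)) - 36227) = √((-177 - 188*(5 + 7)) - 36227) = √((-177 - 188*12) - 36227) = √((-177 - 94*24) - 36227) = √((-177 - 2256) - 36227) = √(-2433 - 36227) = √(-38660) = 2*I*√9665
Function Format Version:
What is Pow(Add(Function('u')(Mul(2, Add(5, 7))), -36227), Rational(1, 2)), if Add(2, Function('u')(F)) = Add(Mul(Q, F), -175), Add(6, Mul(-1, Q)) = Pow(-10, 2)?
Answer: Mul(2, I, Pow(9665, Rational(1, 2))) ≈ Mul(196.62, I)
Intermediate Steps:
Q = -94 (Q = Add(6, Mul(-1, Pow(-10, 2))) = Add(6, Mul(-1, 100)) = Add(6, -100) = -94)
Function('u')(F) = Add(-177, Mul(-94, F)) (Function('u')(F) = Add(-2, Add(Mul(-94, F), -175)) = Add(-2, Add(-175, Mul(-94, F))) = Add(-177, Mul(-94, F)))
Pow(Add(Function('u')(Mul(2, Add(5, 7))), -36227), Rational(1, 2)) = Pow(Add(Add(-177, Mul(-94, Mul(2, Add(5, 7)))), -36227), Rational(1, 2)) = Pow(Add(Add(-177, Mul(-94, Mul(2, 12))), -36227), Rational(1, 2)) = Pow(Add(Add(-177, Mul(-94, 24)), -36227), Rational(1, 2)) = Pow(Add(Add(-177, -2256), -36227), Rational(1, 2)) = Pow(Add(-2433, -36227), Rational(1, 2)) = Pow(-38660, Rational(1, 2)) = Mul(2, I, Pow(9665, Rational(1, 2)))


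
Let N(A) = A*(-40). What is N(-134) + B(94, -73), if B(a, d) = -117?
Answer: 5243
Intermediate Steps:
N(A) = -40*A
N(-134) + B(94, -73) = -40*(-134) - 117 = 5360 - 117 = 5243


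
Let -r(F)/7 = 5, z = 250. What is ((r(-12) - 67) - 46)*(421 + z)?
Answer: -99308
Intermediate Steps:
r(F) = -35 (r(F) = -7*5 = -35)
((r(-12) - 67) - 46)*(421 + z) = ((-35 - 67) - 46)*(421 + 250) = (-102 - 46)*671 = -148*671 = -99308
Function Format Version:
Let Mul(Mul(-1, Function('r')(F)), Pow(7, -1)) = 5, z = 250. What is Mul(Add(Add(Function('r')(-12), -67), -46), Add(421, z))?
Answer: -99308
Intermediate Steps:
Function('r')(F) = -35 (Function('r')(F) = Mul(-7, 5) = -35)
Mul(Add(Add(Function('r')(-12), -67), -46), Add(421, z)) = Mul(Add(Add(-35, -67), -46), Add(421, 250)) = Mul(Add(-102, -46), 671) = Mul(-148, 671) = -99308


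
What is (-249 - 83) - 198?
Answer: -530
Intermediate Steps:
(-249 - 83) - 198 = -332 - 198 = -530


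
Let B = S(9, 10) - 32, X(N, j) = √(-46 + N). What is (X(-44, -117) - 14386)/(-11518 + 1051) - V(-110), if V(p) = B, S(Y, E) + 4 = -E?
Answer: 495868/10467 - I*√10/3489 ≈ 47.374 - 0.00090636*I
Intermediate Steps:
S(Y, E) = -4 - E
B = -46 (B = (-4 - 1*10) - 32 = (-4 - 10) - 32 = -14 - 32 = -46)
V(p) = -46
(X(-44, -117) - 14386)/(-11518 + 1051) - V(-110) = (√(-46 - 44) - 14386)/(-11518 + 1051) - 1*(-46) = (√(-90) - 14386)/(-10467) + 46 = (3*I*√10 - 14386)*(-1/10467) + 46 = (-14386 + 3*I*√10)*(-1/10467) + 46 = (14386/10467 - I*√10/3489) + 46 = 495868/10467 - I*√10/3489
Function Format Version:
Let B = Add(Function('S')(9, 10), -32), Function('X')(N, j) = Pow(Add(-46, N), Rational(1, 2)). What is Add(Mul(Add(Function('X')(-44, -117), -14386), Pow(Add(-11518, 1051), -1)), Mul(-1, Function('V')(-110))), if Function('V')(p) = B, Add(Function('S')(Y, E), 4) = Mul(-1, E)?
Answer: Add(Rational(495868, 10467), Mul(Rational(-1, 3489), I, Pow(10, Rational(1, 2)))) ≈ Add(47.374, Mul(-0.00090636, I))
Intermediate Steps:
Function('S')(Y, E) = Add(-4, Mul(-1, E))
B = -46 (B = Add(Add(-4, Mul(-1, 10)), -32) = Add(Add(-4, -10), -32) = Add(-14, -32) = -46)
Function('V')(p) = -46
Add(Mul(Add(Function('X')(-44, -117), -14386), Pow(Add(-11518, 1051), -1)), Mul(-1, Function('V')(-110))) = Add(Mul(Add(Pow(Add(-46, -44), Rational(1, 2)), -14386), Pow(Add(-11518, 1051), -1)), Mul(-1, -46)) = Add(Mul(Add(Pow(-90, Rational(1, 2)), -14386), Pow(-10467, -1)), 46) = Add(Mul(Add(Mul(3, I, Pow(10, Rational(1, 2))), -14386), Rational(-1, 10467)), 46) = Add(Mul(Add(-14386, Mul(3, I, Pow(10, Rational(1, 2)))), Rational(-1, 10467)), 46) = Add(Add(Rational(14386, 10467), Mul(Rational(-1, 3489), I, Pow(10, Rational(1, 2)))), 46) = Add(Rational(495868, 10467), Mul(Rational(-1, 3489), I, Pow(10, Rational(1, 2))))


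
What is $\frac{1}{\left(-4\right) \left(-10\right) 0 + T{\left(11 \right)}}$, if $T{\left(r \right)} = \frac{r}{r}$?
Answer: $1$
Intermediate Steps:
$T{\left(r \right)} = 1$
$\frac{1}{\left(-4\right) \left(-10\right) 0 + T{\left(11 \right)}} = \frac{1}{\left(-4\right) \left(-10\right) 0 + 1} = \frac{1}{40 \cdot 0 + 1} = \frac{1}{0 + 1} = 1^{-1} = 1$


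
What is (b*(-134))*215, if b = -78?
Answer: 2247180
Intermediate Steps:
(b*(-134))*215 = -78*(-134)*215 = 10452*215 = 2247180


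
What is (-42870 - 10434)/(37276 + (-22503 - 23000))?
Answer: 53304/8227 ≈ 6.4792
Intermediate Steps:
(-42870 - 10434)/(37276 + (-22503 - 23000)) = -53304/(37276 - 45503) = -53304/(-8227) = -53304*(-1/8227) = 53304/8227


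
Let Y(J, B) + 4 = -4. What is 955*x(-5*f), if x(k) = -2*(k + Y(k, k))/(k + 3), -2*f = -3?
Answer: -59210/9 ≈ -6578.9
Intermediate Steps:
f = 3/2 (f = -1/2*(-3) = 3/2 ≈ 1.5000)
Y(J, B) = -8 (Y(J, B) = -4 - 4 = -8)
x(k) = -2*(-8 + k)/(3 + k) (x(k) = -2*(k - 8)/(k + 3) = -2*(-8 + k)/(3 + k))
955*x(-5*f) = 955*(2*(8 - (-5)*3/2)/(3 - 5*3/2)) = 955*(2*(8 - 1*(-15/2))/(3 - 15/2)) = 955*(2*(8 + 15/2)/(-9/2)) = 955*(2*(-2/9)*(31/2)) = 955*(-62/9) = -59210/9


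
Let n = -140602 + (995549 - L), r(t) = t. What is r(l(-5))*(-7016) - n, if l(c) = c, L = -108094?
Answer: -927961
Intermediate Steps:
n = 963041 (n = -140602 + (995549 - 1*(-108094)) = -140602 + (995549 + 108094) = -140602 + 1103643 = 963041)
r(l(-5))*(-7016) - n = -5*(-7016) - 1*963041 = 35080 - 963041 = -927961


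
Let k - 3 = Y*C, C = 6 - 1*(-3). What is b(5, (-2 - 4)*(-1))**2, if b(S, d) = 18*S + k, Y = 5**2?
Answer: 101124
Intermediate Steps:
C = 9 (C = 6 + 3 = 9)
Y = 25
k = 228 (k = 3 + 25*9 = 3 + 225 = 228)
b(S, d) = 228 + 18*S (b(S, d) = 18*S + 228 = 228 + 18*S)
b(5, (-2 - 4)*(-1))**2 = (228 + 18*5)**2 = (228 + 90)**2 = 318**2 = 101124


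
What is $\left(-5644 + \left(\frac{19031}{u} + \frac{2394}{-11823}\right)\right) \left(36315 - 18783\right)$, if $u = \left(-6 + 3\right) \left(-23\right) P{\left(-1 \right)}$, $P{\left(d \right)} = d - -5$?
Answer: $- \frac{1265703576063}{12949} \approx -9.7745 \cdot 10^{7}$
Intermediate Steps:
$P{\left(d \right)} = 5 + d$ ($P{\left(d \right)} = d + 5 = 5 + d$)
$u = 276$ ($u = \left(-6 + 3\right) \left(-23\right) \left(5 - 1\right) = \left(-3\right) \left(-23\right) 4 = 69 \cdot 4 = 276$)
$\left(-5644 + \left(\frac{19031}{u} + \frac{2394}{-11823}\right)\right) \left(36315 - 18783\right) = \left(-5644 + \left(\frac{19031}{276} + \frac{2394}{-11823}\right)\right) \left(36315 - 18783\right) = \left(-5644 + \left(19031 \cdot \frac{1}{276} + 2394 \left(- \frac{1}{11823}\right)\right)\right) 17532 = \left(-5644 + \left(\frac{19031}{276} - \frac{114}{563}\right)\right) 17532 = \left(-5644 + \frac{10682989}{155388}\right) 17532 = \left(- \frac{866326883}{155388}\right) 17532 = - \frac{1265703576063}{12949}$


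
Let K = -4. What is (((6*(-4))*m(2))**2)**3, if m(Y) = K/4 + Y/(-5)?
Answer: 22483074023424/15625 ≈ 1.4389e+9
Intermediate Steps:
m(Y) = -1 - Y/5 (m(Y) = -4/4 + Y/(-5) = -4*1/4 + Y*(-1/5) = -1 - Y/5)
(((6*(-4))*m(2))**2)**3 = (((6*(-4))*(-1 - 1/5*2))**2)**3 = ((-24*(-1 - 2/5))**2)**3 = ((-24*(-7/5))**2)**3 = ((168/5)**2)**3 = (28224/25)**3 = 22483074023424/15625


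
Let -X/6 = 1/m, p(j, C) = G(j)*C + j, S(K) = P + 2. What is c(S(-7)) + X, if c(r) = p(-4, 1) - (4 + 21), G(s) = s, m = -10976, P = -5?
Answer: -181101/5488 ≈ -32.999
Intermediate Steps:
S(K) = -3 (S(K) = -5 + 2 = -3)
p(j, C) = j + C*j (p(j, C) = j*C + j = C*j + j = j + C*j)
X = 3/5488 (X = -6/(-10976) = -6*(-1/10976) = 3/5488 ≈ 0.00054665)
c(r) = -33 (c(r) = -4*(1 + 1) - (4 + 21) = -4*2 - 1*25 = -8 - 25 = -33)
c(S(-7)) + X = -33 + 3/5488 = -181101/5488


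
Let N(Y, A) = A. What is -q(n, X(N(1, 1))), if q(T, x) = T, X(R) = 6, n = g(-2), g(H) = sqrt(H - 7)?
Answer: -3*I ≈ -3.0*I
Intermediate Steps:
g(H) = sqrt(-7 + H)
n = 3*I (n = sqrt(-7 - 2) = sqrt(-9) = 3*I ≈ 3.0*I)
-q(n, X(N(1, 1))) = -3*I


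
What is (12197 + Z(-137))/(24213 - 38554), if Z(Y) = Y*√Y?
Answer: -12197/14341 + 137*I*√137/14341 ≈ -0.8505 + 0.11182*I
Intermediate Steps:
Z(Y) = Y^(3/2)
(12197 + Z(-137))/(24213 - 38554) = (12197 + (-137)^(3/2))/(24213 - 38554) = (12197 - 137*I*√137)/(-14341) = (12197 - 137*I*√137)*(-1/14341) = -12197/14341 + 137*I*√137/14341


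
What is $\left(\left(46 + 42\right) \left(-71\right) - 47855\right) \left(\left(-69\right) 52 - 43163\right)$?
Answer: $2529369353$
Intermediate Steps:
$\left(\left(46 + 42\right) \left(-71\right) - 47855\right) \left(\left(-69\right) 52 - 43163\right) = \left(88 \left(-71\right) - 47855\right) \left(-3588 - 43163\right) = \left(-6248 - 47855\right) \left(-46751\right) = \left(-54103\right) \left(-46751\right) = 2529369353$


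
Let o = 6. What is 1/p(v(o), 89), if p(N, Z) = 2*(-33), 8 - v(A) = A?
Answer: -1/66 ≈ -0.015152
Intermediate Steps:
v(A) = 8 - A
p(N, Z) = -66
1/p(v(o), 89) = 1/(-66) = -1/66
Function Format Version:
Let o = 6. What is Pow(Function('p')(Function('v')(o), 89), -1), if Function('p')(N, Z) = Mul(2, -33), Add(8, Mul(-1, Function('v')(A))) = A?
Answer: Rational(-1, 66) ≈ -0.015152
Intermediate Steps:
Function('v')(A) = Add(8, Mul(-1, A))
Function('p')(N, Z) = -66
Pow(Function('p')(Function('v')(o), 89), -1) = Pow(-66, -1) = Rational(-1, 66)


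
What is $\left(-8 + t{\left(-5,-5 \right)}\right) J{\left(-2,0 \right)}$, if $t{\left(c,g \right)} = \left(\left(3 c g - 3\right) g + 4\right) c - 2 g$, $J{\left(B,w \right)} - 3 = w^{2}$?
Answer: $5346$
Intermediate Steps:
$J{\left(B,w \right)} = 3 + w^{2}$
$t{\left(c,g \right)} = - 2 g + c \left(4 + g \left(-3 + 3 c g\right)\right)$ ($t{\left(c,g \right)} = \left(\left(3 c g - 3\right) g + 4\right) c - 2 g = \left(\left(-3 + 3 c g\right) g + 4\right) c - 2 g = \left(g \left(-3 + 3 c g\right) + 4\right) c - 2 g = \left(4 + g \left(-3 + 3 c g\right)\right) c - 2 g = c \left(4 + g \left(-3 + 3 c g\right)\right) - 2 g = - 2 g + c \left(4 + g \left(-3 + 3 c g\right)\right)$)
$\left(-8 + t{\left(-5,-5 \right)}\right) J{\left(-2,0 \right)} = \left(-8 + \left(\left(-2\right) \left(-5\right) + 4 \left(-5\right) - \left(-15\right) \left(-5\right) + 3 \left(-5\right)^{2} \left(-5\right)^{2}\right)\right) \left(3 + 0^{2}\right) = \left(-8 + \left(10 - 20 - 75 + 3 \cdot 25 \cdot 25\right)\right) \left(3 + 0\right) = \left(-8 + \left(10 - 20 - 75 + 1875\right)\right) 3 = \left(-8 + 1790\right) 3 = 1782 \cdot 3 = 5346$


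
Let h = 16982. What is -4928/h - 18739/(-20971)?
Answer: 15348615/25437823 ≈ 0.60338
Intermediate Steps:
-4928/h - 18739/(-20971) = -4928/16982 - 18739/(-20971) = -4928*1/16982 - 18739*(-1/20971) = -352/1213 + 18739/20971 = 15348615/25437823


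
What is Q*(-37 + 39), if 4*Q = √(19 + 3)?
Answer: √22/2 ≈ 2.3452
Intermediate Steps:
Q = √22/4 (Q = √(19 + 3)/4 = √22/4 ≈ 1.1726)
Q*(-37 + 39) = (√22/4)*(-37 + 39) = (√22/4)*2 = √22/2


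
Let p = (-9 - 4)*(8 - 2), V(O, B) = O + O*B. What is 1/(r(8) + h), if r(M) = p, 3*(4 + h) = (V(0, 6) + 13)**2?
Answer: -3/77 ≈ -0.038961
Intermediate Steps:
V(O, B) = O + B*O
p = -78 (p = -13*6 = -78)
h = 157/3 (h = -4 + (0*(1 + 6) + 13)**2/3 = -4 + (0*7 + 13)**2/3 = -4 + (0 + 13)**2/3 = -4 + (1/3)*13**2 = -4 + (1/3)*169 = -4 + 169/3 = 157/3 ≈ 52.333)
r(M) = -78
1/(r(8) + h) = 1/(-78 + 157/3) = 1/(-77/3) = -3/77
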